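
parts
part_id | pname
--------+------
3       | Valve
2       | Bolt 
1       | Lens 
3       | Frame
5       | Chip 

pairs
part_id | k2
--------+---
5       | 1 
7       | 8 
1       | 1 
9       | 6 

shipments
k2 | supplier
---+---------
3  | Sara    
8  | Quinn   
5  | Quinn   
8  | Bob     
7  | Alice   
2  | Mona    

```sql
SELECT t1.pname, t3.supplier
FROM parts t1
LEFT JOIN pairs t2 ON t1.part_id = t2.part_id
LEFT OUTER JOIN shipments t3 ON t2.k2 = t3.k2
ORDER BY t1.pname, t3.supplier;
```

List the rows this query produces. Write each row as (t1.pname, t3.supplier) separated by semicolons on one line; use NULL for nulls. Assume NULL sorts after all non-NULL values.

Step 1 — t1 LEFT JOIN t2 on part_id → 5 row(s).
Then LEFT JOIN `shipments t3` on k2: each of those 5 rows is kept; rows whose t2.k2 has no match in t3 get NULL for t3's columns.

(Bolt, NULL); (Chip, NULL); (Frame, NULL); (Lens, NULL); (Valve, NULL)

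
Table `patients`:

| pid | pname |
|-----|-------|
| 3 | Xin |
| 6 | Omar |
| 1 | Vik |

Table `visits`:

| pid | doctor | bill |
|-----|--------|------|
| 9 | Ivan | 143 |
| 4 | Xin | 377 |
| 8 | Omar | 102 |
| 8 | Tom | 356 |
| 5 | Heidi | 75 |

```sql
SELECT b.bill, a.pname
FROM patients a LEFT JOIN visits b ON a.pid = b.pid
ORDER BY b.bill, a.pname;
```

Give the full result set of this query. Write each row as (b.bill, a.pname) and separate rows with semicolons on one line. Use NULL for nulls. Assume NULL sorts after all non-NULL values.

(NULL, Omar); (NULL, Vik); (NULL, Xin)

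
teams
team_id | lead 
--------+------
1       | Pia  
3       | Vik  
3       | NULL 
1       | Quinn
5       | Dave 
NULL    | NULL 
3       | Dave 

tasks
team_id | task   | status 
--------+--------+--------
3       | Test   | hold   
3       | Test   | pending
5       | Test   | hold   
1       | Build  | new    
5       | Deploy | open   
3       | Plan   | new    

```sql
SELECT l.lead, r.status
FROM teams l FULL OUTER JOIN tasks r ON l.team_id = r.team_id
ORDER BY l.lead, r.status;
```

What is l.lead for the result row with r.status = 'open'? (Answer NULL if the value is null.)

FULL OUTER JOIN keeps every row from both sides; unmatched rows get NULL for the other side's columns.
Matching on l.team_id = r.team_id. A NULL in a compared column never satisfies the condition.
- l row (team_id=1): matches 1 r row(s) → 1 output row(s).
- l row (team_id=3): matches 3 r row(s) → 3 output row(s).
- l row (team_id=3): matches 3 r row(s) → 3 output row(s).
- l row (team_id=1): matches 1 r row(s) → 1 output row(s).
- l row (team_id=5): matches 2 r row(s) → 2 output row(s).
- l row (team_id=NULL): no match → kept, r columns NULL.
- l row (team_id=3): matches 3 r row(s) → 3 output row(s).

Dave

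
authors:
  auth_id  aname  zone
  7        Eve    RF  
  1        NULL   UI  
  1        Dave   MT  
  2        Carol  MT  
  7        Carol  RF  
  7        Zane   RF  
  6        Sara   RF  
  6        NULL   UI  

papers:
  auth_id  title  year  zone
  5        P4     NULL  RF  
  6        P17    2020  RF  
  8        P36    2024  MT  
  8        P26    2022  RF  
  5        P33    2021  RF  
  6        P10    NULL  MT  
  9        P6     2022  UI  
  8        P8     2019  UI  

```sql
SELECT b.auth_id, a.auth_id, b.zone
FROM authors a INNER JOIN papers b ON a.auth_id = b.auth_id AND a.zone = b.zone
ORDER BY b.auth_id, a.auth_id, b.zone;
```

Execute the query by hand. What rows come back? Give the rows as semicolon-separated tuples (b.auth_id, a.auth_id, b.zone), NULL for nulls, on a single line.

(6, 6, RF)

INNER JOIN keeps only pairs where the ON condition holds.
Matching on a.auth_id = b.auth_id AND a.zone = b.zone.
- auth_id=7, zone=RF: no matching b row, dropped.
- auth_id=1, zone=UI: no matching b row, dropped.
- auth_id=1, zone=MT: no matching b row, dropped.
- auth_id=2, zone=MT: no matching b row, dropped.
- auth_id=7, zone=RF: no matching b row, dropped.
- auth_id=7, zone=RF: no matching b row, dropped.
- auth_id=6, zone=RF: 1 matching b row(s), so 1 row(s) emitted.
- auth_id=6, zone=UI: no matching b row, dropped.
After projecting and ordering:
b.auth_id | a.auth_id | b.zone
6 | 6 | RF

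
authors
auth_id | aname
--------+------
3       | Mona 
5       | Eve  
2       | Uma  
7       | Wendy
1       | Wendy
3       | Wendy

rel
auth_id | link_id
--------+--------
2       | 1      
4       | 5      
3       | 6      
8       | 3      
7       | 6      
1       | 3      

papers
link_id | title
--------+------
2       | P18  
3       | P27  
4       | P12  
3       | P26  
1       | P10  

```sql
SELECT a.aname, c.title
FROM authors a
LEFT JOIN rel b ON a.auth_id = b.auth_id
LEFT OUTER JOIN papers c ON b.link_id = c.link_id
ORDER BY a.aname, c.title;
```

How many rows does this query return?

Evaluate left to right. First `authors a LEFT JOIN rel b` on auth_id: 6 row(s).
Then LEFT JOIN `papers c` on link_id: each of those 6 rows is kept; rows whose b.link_id has no match in c get NULL for c's columns.
Result: 7 row(s).

7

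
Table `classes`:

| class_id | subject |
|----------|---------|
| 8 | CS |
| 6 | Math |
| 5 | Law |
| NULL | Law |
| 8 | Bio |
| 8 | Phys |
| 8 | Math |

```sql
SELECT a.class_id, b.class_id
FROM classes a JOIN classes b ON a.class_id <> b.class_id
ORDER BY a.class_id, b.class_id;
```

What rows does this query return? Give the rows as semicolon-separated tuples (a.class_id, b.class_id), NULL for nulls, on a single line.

(5, 6); (5, 8); (5, 8); (5, 8); (5, 8); (6, 5); (6, 8); (6, 8); (6, 8); (6, 8); (8, 5); (8, 5); (8, 5); (8, 5); (8, 6); (8, 6); (8, 6); (8, 6)

INNER JOIN keeps only pairs where the ON condition holds.
Matching on a.class_id <> b.class_id. A NULL in a compared column never satisfies the condition.
- a (class_id=8) pairs with 2 row(s) of b.
- a (class_id=6) pairs with 5 row(s) of b.
- a (class_id=5) pairs with 5 row(s) of b.
- a (class_id=NULL) has no partner → excluded.
- a (class_id=8) pairs with 2 row(s) of b.
- a (class_id=8) pairs with 2 row(s) of b.
- a (class_id=8) pairs with 2 row(s) of b.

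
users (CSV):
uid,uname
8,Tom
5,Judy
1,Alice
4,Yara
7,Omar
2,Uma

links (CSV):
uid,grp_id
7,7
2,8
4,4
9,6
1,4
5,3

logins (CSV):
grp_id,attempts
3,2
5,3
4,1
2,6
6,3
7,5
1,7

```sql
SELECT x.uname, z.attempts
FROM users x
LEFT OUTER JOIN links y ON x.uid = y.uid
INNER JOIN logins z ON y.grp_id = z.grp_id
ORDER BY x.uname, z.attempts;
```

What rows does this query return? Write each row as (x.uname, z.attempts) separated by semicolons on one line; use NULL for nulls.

(Alice, 1); (Judy, 2); (Omar, 5); (Yara, 1)

Evaluate left to right. First `users x LEFT JOIN links y` on uid: 6 row(s).
Then INNER JOIN `logins z` on grp_id: keep only rows whose y.grp_id appears in z.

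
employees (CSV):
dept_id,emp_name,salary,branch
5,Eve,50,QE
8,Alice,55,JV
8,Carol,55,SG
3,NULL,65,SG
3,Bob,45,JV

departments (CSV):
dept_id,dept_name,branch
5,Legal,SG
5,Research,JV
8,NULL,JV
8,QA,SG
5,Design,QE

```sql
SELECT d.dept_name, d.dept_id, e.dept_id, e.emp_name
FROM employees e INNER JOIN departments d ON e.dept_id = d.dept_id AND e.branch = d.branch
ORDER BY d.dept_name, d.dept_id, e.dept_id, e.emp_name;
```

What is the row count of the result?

INNER JOIN keeps only pairs where the ON condition holds.
Matching on e.dept_id = d.dept_id AND e.branch = d.branch.
Matched pairs: 3.
Total: 3 rows.

3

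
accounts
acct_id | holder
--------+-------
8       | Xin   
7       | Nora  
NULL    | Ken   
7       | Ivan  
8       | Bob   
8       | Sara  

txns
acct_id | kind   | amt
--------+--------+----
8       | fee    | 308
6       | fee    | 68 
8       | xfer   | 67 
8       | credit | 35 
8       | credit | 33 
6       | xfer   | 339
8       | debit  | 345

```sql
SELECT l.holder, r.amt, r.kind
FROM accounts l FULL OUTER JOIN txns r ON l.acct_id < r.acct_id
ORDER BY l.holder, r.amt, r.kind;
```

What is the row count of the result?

16

FULL OUTER JOIN keeps every row from both sides; unmatched rows get NULL for the other side's columns.
Matching on l.acct_id < r.acct_id. A NULL in a compared column never satisfies the condition.
- l row (acct_id=8): no match → kept, r columns NULL.
- l row (acct_id=7): matches 5 r row(s) → 5 output row(s).
- l row (acct_id=NULL): no match → kept, r columns NULL.
- l row (acct_id=7): matches 5 r row(s) → 5 output row(s).
- l row (acct_id=8): no match → kept, r columns NULL.
- l row (acct_id=8): no match → kept, r columns NULL.
- 2 r row(s) had no l match → kept, l columns NULL.
Total: 10 matched + 6 padded = 16 rows.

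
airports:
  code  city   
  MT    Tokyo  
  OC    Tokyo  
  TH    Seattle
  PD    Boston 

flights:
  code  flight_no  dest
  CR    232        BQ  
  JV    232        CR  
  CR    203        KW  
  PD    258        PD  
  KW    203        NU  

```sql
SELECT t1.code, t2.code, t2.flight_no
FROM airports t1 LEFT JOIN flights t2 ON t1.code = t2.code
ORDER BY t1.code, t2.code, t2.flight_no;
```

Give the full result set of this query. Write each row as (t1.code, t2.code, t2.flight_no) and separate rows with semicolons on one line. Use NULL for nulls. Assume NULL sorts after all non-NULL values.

(MT, NULL, NULL); (OC, NULL, NULL); (PD, PD, 258); (TH, NULL, NULL)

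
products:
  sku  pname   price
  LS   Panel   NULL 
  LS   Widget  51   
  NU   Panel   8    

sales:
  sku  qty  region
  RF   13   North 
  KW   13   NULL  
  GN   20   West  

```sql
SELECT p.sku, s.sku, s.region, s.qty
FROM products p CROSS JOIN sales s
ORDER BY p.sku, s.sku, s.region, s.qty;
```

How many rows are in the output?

9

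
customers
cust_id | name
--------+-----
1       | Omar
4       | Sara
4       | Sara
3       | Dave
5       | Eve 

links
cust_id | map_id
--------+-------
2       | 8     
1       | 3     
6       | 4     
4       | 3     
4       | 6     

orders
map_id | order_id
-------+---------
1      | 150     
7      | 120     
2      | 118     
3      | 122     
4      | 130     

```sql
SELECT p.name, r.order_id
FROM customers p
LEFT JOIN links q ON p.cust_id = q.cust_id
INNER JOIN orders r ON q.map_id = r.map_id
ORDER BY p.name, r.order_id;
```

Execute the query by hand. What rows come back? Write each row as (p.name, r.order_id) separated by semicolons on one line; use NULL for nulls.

(Omar, 122); (Sara, 122); (Sara, 122)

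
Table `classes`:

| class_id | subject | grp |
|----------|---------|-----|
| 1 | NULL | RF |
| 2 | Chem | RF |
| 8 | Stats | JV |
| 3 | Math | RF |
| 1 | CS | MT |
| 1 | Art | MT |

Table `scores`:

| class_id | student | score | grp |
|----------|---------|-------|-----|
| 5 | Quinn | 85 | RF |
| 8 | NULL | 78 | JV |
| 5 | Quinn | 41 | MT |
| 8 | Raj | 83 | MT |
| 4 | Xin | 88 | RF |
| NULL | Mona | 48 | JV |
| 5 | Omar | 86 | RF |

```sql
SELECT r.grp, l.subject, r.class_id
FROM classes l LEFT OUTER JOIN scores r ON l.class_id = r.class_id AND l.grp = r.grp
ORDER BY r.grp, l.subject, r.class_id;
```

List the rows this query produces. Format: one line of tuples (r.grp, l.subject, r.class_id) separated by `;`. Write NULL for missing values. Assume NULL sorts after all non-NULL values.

(JV, Stats, 8); (NULL, Art, NULL); (NULL, CS, NULL); (NULL, Chem, NULL); (NULL, Math, NULL); (NULL, NULL, NULL)

LEFT JOIN keeps every row from `classes`; unmatched rows get NULL for `scores`'s columns.
Matching on l.class_id = r.class_id AND l.grp = r.grp. A NULL in a compared column never satisfies the condition.
- l row (class_id=1, grp=RF): no match → kept, r columns NULL.
- l row (class_id=2, grp=RF): no match → kept, r columns NULL.
- l row (class_id=8, grp=JV): matches 1 r row(s) → 1 output row(s).
- l row (class_id=3, grp=RF): no match → kept, r columns NULL.
- l row (class_id=1, grp=MT): no match → kept, r columns NULL.
- l row (class_id=1, grp=MT): no match → kept, r columns NULL.
After projecting and ordering:
r.grp | l.subject | r.class_id
JV | Stats | 8
NULL | Art | NULL
NULL | CS | NULL
NULL | Chem | NULL
NULL | Math | NULL
NULL | NULL | NULL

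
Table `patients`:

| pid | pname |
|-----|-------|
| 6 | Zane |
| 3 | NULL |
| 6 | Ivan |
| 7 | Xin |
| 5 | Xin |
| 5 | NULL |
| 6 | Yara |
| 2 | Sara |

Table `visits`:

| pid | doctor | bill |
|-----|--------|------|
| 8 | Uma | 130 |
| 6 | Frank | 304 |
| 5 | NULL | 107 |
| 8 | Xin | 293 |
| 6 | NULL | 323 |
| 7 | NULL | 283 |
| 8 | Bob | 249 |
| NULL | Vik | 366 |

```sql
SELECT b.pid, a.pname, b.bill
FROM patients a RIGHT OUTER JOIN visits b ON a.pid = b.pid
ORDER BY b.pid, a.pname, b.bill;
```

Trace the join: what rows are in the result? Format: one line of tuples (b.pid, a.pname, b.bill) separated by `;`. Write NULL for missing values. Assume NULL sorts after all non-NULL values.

RIGHT JOIN keeps every row from `visits`; unmatched rows get NULL for `patients`'s columns.
Matching on a.pid = b.pid. A NULL in a compared column never satisfies the condition.
Matched pairs: 9; unmatched b rows kept: 4.

(5, Xin, 107); (5, NULL, 107); (6, Ivan, 304); (6, Ivan, 323); (6, Yara, 304); (6, Yara, 323); (6, Zane, 304); (6, Zane, 323); (7, Xin, 283); (8, NULL, 130); (8, NULL, 249); (8, NULL, 293); (NULL, NULL, 366)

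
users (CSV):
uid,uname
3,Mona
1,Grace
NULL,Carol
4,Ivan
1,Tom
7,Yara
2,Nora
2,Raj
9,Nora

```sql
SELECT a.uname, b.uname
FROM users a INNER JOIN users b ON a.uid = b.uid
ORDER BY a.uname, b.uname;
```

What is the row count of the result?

12

INNER JOIN keeps only pairs where the ON condition holds.
Matching on a.uid = b.uid. A NULL in a compared column never satisfies the condition.
- a row (uid=3): matches 1 b row(s) → 1 output row(s).
- a row (uid=1): matches 2 b row(s) → 2 output row(s).
- a row (uid=NULL): no match → dropped.
- a row (uid=4): matches 1 b row(s) → 1 output row(s).
- a row (uid=1): matches 2 b row(s) → 2 output row(s).
- a row (uid=7): matches 1 b row(s) → 1 output row(s).
- a row (uid=2): matches 2 b row(s) → 2 output row(s).
- a row (uid=2): matches 2 b row(s) → 2 output row(s).
- a row (uid=9): matches 1 b row(s) → 1 output row(s).
Total: 12 rows.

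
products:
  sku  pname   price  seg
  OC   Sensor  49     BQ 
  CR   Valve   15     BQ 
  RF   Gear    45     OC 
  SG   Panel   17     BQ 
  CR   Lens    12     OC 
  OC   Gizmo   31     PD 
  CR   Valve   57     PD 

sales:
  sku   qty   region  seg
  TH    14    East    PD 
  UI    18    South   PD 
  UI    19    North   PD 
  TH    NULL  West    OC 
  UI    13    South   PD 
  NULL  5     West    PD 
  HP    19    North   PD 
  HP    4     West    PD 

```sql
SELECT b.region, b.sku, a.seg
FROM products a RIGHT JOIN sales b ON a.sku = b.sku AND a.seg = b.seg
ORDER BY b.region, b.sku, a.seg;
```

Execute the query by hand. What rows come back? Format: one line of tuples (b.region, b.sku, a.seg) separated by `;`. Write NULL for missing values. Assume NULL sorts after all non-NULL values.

(East, TH, NULL); (North, HP, NULL); (North, UI, NULL); (South, UI, NULL); (South, UI, NULL); (West, HP, NULL); (West, TH, NULL); (West, NULL, NULL)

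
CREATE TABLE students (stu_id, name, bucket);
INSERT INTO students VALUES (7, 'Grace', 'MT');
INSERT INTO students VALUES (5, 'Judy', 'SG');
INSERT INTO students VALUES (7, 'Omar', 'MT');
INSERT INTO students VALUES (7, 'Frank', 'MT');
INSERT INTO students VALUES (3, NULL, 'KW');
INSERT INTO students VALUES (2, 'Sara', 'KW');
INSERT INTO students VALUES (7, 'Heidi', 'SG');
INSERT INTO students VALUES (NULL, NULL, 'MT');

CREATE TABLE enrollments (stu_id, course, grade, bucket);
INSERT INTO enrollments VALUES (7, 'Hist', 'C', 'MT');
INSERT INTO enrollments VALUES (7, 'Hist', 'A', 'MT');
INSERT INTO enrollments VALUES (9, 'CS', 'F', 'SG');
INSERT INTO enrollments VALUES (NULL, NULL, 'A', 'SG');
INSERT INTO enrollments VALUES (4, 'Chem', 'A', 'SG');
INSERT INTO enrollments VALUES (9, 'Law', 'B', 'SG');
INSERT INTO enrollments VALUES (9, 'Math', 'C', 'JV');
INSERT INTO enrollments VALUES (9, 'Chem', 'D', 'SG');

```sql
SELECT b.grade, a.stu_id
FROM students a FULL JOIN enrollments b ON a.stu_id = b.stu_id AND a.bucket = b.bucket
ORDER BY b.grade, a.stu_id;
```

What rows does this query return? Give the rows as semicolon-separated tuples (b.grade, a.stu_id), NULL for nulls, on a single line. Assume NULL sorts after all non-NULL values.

FULL OUTER JOIN keeps every row from both sides; unmatched rows get NULL for the other side's columns.
Matching on a.stu_id = b.stu_id AND a.bucket = b.bucket. A NULL in a compared column never satisfies the condition.
- a (stu_id=7, bucket=MT) pairs with 2 row(s) of b.
- a (stu_id=5, bucket=SG) has no partner → padded with NULL.
- a (stu_id=7, bucket=MT) pairs with 2 row(s) of b.
- a (stu_id=7, bucket=MT) pairs with 2 row(s) of b.
- a (stu_id=3, bucket=KW) has no partner → padded with NULL.
- a (stu_id=2, bucket=KW) has no partner → padded with NULL.
- a (stu_id=7, bucket=SG) has no partner → padded with NULL.
- a (stu_id=NULL, bucket=MT) has no partner → padded with NULL.
- 6 b row(s) had no a match → kept, a columns NULL.

(A, 7); (A, 7); (A, 7); (A, NULL); (A, NULL); (B, NULL); (C, 7); (C, 7); (C, 7); (C, NULL); (D, NULL); (F, NULL); (NULL, 2); (NULL, 3); (NULL, 5); (NULL, 7); (NULL, NULL)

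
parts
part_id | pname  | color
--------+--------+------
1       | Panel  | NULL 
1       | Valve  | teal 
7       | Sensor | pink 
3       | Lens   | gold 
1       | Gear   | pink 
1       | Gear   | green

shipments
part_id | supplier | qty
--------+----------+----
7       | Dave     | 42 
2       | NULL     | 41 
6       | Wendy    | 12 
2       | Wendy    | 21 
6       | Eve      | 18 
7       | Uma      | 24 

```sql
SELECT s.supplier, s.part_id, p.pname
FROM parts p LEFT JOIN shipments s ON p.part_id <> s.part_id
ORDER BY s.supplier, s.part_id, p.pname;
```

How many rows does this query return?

34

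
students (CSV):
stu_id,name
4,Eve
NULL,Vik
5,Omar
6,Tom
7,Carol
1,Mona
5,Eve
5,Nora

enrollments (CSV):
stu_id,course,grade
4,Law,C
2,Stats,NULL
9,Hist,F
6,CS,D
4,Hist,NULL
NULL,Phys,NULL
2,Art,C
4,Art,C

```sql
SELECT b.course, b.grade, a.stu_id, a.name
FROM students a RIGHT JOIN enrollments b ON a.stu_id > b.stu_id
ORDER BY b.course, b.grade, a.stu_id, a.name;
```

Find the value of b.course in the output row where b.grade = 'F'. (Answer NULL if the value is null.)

Hist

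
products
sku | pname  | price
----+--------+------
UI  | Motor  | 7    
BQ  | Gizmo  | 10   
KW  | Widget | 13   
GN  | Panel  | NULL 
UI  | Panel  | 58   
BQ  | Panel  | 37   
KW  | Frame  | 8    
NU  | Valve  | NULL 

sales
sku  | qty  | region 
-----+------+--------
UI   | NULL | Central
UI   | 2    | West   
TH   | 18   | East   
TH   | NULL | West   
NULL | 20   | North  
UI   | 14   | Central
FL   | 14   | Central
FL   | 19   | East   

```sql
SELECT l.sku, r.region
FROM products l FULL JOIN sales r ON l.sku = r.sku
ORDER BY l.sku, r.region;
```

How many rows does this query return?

17

FULL OUTER JOIN keeps every row from both sides; unmatched rows get NULL for the other side's columns.
Matching on l.sku = r.sku. A NULL in a compared column never satisfies the condition.
- l[0] sku=UI → 3 match(es) in r → 3 row(s).
- l[1] sku=BQ → no match; kept with NULLs on the r side.
- l[2] sku=KW → no match; kept with NULLs on the r side.
- l[3] sku=GN → no match; kept with NULLs on the r side.
- l[4] sku=UI → 3 match(es) in r → 3 row(s).
- l[5] sku=BQ → no match; kept with NULLs on the r side.
- l[6] sku=KW → no match; kept with NULLs on the r side.
- l[7] sku=NU → no match; kept with NULLs on the r side.
- plus 5 unmatched r row(s), each kept with NULL l columns.
Total: 6 matched + 11 padded = 17 rows.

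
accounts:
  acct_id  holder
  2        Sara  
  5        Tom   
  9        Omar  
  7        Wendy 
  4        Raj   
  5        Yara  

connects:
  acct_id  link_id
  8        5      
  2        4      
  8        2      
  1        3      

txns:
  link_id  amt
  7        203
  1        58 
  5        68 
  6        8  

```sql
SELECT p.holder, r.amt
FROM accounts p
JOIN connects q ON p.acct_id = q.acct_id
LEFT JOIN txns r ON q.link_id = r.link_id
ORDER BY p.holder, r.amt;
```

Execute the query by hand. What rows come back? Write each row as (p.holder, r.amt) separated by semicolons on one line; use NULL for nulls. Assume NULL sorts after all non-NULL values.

(Sara, NULL)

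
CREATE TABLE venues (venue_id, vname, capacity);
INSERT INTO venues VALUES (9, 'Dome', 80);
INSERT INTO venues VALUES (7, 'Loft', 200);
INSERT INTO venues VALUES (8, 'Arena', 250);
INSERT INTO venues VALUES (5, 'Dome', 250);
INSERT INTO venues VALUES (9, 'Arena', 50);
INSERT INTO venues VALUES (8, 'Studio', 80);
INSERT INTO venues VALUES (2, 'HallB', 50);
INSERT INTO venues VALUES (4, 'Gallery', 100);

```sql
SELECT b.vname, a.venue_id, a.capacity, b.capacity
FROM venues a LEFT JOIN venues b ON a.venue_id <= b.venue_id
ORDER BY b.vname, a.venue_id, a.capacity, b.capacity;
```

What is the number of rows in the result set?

LEFT JOIN keeps every row from `venues a`; unmatched rows get NULL for `venues b`'s columns.
Matching on a.venue_id <= b.venue_id.
- a (venue_id=9) pairs with 2 row(s) of b.
- a (venue_id=7) pairs with 5 row(s) of b.
- a (venue_id=8) pairs with 4 row(s) of b.
- a (venue_id=5) pairs with 6 row(s) of b.
- a (venue_id=9) pairs with 2 row(s) of b.
- a (venue_id=8) pairs with 4 row(s) of b.
- a (venue_id=2) pairs with 8 row(s) of b.
- a (venue_id=4) pairs with 7 row(s) of b.
Total: 38 rows.

38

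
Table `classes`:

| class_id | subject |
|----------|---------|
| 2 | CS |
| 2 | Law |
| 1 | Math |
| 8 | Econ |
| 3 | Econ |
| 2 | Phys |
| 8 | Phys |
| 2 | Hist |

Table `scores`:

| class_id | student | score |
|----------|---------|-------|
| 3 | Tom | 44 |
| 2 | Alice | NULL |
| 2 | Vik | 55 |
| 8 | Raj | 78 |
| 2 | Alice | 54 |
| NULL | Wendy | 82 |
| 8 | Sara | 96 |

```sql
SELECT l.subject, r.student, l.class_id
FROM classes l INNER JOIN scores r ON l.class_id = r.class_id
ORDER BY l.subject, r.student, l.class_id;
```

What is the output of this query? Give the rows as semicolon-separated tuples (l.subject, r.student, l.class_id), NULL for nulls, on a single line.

INNER JOIN keeps only pairs where the ON condition holds.
Matching on l.class_id = r.class_id. A NULL in a compared column never satisfies the condition.
Matched pairs: 17.

(CS, Alice, 2); (CS, Alice, 2); (CS, Vik, 2); (Econ, Raj, 8); (Econ, Sara, 8); (Econ, Tom, 3); (Hist, Alice, 2); (Hist, Alice, 2); (Hist, Vik, 2); (Law, Alice, 2); (Law, Alice, 2); (Law, Vik, 2); (Phys, Alice, 2); (Phys, Alice, 2); (Phys, Raj, 8); (Phys, Sara, 8); (Phys, Vik, 2)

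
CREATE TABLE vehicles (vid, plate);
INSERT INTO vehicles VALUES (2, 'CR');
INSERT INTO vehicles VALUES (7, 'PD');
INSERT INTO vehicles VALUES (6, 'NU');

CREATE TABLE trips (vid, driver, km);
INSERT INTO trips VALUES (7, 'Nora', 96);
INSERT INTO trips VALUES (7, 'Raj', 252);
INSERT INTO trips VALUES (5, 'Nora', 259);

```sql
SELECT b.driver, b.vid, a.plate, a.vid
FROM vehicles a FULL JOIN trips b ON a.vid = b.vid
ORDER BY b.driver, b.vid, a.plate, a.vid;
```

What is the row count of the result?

FULL OUTER JOIN keeps every row from both sides; unmatched rows get NULL for the other side's columns.
Matching on a.vid = b.vid.
- a (vid=2) has no partner → padded with NULL.
- a (vid=7) pairs with 2 row(s) of b.
- a (vid=6) has no partner → padded with NULL.
- 1 row(s) from b found no a partner → padded with NULL.
Total: 2 matched + 3 padded = 5 rows.

5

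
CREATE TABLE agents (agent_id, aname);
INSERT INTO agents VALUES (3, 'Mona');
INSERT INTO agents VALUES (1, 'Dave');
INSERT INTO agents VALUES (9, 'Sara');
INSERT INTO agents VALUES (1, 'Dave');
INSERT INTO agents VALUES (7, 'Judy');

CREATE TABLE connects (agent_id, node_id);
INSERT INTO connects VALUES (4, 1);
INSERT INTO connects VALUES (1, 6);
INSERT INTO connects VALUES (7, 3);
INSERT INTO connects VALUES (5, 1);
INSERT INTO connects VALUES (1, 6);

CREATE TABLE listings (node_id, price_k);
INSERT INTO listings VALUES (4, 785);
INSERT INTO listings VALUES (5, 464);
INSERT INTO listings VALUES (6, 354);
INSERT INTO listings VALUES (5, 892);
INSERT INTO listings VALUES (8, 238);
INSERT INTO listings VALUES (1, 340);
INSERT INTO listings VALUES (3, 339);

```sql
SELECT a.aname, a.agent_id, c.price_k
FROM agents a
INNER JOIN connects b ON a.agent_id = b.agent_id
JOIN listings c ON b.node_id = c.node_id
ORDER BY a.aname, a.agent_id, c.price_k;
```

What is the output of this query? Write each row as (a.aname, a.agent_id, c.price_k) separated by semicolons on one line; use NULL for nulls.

(Dave, 1, 354); (Dave, 1, 354); (Dave, 1, 354); (Dave, 1, 354); (Judy, 7, 339)

Evaluate left to right. First `agents a INNER JOIN connects b` on agent_id: 5 row(s).
Then INNER JOIN `listings c` on node_id: keep only rows whose b.node_id appears in c.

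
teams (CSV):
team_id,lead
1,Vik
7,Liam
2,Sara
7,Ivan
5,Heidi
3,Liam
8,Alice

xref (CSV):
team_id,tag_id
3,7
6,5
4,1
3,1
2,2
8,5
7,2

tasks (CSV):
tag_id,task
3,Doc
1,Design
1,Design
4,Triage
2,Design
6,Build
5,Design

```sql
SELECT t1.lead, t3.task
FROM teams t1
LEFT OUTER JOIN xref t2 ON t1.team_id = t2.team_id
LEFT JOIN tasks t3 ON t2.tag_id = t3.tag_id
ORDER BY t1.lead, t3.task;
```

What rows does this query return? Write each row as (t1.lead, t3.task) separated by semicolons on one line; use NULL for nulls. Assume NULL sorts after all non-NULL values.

Evaluate left to right. First `teams t1 LEFT JOIN xref t2` on team_id: 8 row(s).
Then LEFT JOIN `tasks t3` on tag_id: each of those 8 rows is kept; rows whose t2.tag_id has no match in t3 get NULL for t3's columns.

(Alice, Design); (Heidi, NULL); (Ivan, Design); (Liam, Design); (Liam, Design); (Liam, Design); (Liam, NULL); (Sara, Design); (Vik, NULL)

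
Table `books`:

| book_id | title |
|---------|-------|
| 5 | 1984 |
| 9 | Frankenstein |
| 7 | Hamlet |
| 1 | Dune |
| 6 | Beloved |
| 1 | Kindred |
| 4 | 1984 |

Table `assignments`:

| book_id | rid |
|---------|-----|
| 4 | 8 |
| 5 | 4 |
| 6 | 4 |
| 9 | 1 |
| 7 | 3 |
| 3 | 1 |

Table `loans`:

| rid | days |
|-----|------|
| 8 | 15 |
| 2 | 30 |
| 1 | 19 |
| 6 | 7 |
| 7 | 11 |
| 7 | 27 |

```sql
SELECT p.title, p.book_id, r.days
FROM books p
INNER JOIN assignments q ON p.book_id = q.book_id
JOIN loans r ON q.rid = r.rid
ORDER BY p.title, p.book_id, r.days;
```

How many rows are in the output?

2

Step 1 — p INNER JOIN q on book_id → 5 row(s).
Then INNER JOIN `loans r` on rid: keep only rows whose q.rid appears in r.
Result: 2 row(s).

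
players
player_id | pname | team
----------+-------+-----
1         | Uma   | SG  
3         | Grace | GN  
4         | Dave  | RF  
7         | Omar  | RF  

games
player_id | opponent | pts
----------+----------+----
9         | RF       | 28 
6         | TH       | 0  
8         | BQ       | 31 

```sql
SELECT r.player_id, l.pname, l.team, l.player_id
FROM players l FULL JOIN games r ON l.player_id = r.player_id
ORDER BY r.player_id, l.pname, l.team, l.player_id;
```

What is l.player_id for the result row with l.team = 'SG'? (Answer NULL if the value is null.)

1

FULL OUTER JOIN keeps every row from both sides; unmatched rows get NULL for the other side's columns.
Matching on l.player_id = r.player_id.
- l row (player_id=1): no match → kept, r columns NULL.
- l row (player_id=3): no match → kept, r columns NULL.
- l row (player_id=4): no match → kept, r columns NULL.
- l row (player_id=7): no match → kept, r columns NULL.
- 3 row(s) from r found no l partner → padded with NULL.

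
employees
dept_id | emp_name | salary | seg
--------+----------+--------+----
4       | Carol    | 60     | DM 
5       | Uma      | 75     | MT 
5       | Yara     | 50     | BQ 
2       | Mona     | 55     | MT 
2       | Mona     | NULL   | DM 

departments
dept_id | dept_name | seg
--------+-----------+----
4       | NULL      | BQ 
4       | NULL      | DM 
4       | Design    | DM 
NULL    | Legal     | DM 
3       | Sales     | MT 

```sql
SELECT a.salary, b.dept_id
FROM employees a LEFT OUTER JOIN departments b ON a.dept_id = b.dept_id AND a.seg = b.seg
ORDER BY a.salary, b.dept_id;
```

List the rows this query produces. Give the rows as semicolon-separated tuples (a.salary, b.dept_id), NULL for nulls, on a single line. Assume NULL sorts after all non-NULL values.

(50, NULL); (55, NULL); (60, 4); (60, 4); (75, NULL); (NULL, NULL)

LEFT JOIN keeps every row from `employees`; unmatched rows get NULL for `departments`'s columns.
Matching on a.dept_id = b.dept_id AND a.seg = b.seg. A NULL in a compared column never satisfies the condition.
- dept_id=4, seg=DM: 2 matching b row(s), so 2 row(s) emitted.
- dept_id=5, seg=MT: no b row matches, row kept with b columns NULL.
- dept_id=5, seg=BQ: no b row matches, row kept with b columns NULL.
- dept_id=2, seg=MT: no b row matches, row kept with b columns NULL.
- dept_id=2, seg=DM: no b row matches, row kept with b columns NULL.
After projecting and ordering:
a.salary | b.dept_id
50 | NULL
55 | NULL
60 | 4
60 | 4
75 | NULL
NULL | NULL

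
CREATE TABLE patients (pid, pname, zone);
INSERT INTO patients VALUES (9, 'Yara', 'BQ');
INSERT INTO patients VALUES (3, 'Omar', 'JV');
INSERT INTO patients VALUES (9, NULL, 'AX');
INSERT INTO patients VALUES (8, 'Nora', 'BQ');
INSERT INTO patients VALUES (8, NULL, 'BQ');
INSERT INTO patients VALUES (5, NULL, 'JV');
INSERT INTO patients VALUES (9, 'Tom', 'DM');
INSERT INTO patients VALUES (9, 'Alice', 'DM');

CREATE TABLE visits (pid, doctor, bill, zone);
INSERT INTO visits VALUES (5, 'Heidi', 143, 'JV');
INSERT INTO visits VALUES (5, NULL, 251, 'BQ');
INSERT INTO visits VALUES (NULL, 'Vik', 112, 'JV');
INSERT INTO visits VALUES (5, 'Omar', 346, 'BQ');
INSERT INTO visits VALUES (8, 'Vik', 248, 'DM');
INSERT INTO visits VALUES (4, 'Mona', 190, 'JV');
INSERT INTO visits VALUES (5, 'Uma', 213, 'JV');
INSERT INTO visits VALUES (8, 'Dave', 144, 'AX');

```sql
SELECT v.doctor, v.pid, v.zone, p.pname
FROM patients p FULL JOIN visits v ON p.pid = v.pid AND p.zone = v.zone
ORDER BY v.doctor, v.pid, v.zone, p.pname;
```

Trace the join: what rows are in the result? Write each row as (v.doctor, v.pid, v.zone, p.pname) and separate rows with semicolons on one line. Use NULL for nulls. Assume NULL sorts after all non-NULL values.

(Dave, 8, AX, NULL); (Heidi, 5, JV, NULL); (Mona, 4, JV, NULL); (Omar, 5, BQ, NULL); (Uma, 5, JV, NULL); (Vik, 8, DM, NULL); (Vik, NULL, JV, NULL); (NULL, 5, BQ, NULL); (NULL, NULL, NULL, Alice); (NULL, NULL, NULL, Nora); (NULL, NULL, NULL, Omar); (NULL, NULL, NULL, Tom); (NULL, NULL, NULL, Yara); (NULL, NULL, NULL, NULL); (NULL, NULL, NULL, NULL)

FULL OUTER JOIN keeps every row from both sides; unmatched rows get NULL for the other side's columns.
Matching on p.pid = v.pid AND p.zone = v.zone. A NULL in a compared column never satisfies the condition.
- p[0] pid=9, zone=BQ → no match; kept with NULLs on the v side.
- p[1] pid=3, zone=JV → no match; kept with NULLs on the v side.
- p[2] pid=9, zone=AX → no match; kept with NULLs on the v side.
- p[3] pid=8, zone=BQ → no match; kept with NULLs on the v side.
- p[4] pid=8, zone=BQ → no match; kept with NULLs on the v side.
- p[5] pid=5, zone=JV → 2 match(es) in v → 2 row(s).
- p[6] pid=9, zone=DM → no match; kept with NULLs on the v side.
- p[7] pid=9, zone=DM → no match; kept with NULLs on the v side.
- plus 6 unmatched v row(s), each kept with NULL p columns.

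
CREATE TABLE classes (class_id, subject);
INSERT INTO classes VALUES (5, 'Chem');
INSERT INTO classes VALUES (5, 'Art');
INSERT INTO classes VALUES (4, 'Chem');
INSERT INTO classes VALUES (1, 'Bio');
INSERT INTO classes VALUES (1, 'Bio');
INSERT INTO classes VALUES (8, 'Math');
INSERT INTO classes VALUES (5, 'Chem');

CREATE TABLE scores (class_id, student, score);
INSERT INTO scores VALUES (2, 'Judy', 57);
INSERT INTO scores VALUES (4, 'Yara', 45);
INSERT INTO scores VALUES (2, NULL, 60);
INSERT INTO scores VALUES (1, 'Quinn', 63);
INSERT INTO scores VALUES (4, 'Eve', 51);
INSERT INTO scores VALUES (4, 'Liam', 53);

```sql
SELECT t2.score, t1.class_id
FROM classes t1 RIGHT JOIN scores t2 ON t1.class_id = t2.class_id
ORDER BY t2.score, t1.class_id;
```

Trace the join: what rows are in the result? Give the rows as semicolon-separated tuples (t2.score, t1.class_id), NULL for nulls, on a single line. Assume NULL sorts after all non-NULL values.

RIGHT JOIN keeps every row from `scores`; unmatched rows get NULL for `classes`'s columns.
Matching on t1.class_id = t2.class_id.
- t1 (class_id=5) has no partner in t2.
- t1 (class_id=5) has no partner in t2.
- t1 (class_id=4) pairs with 3 row(s) of t2.
- t1 (class_id=1) pairs with 1 row(s) of t2.
- t1 (class_id=1) pairs with 1 row(s) of t2.
- t1 (class_id=8) has no partner in t2.
- t1 (class_id=5) has no partner in t2.
- 2 row(s) from t2 found no t1 partner → padded with NULL.
After projecting and ordering:
t2.score | t1.class_id
45 | 4
51 | 4
53 | 4
57 | NULL
60 | NULL
63 | 1
63 | 1

(45, 4); (51, 4); (53, 4); (57, NULL); (60, NULL); (63, 1); (63, 1)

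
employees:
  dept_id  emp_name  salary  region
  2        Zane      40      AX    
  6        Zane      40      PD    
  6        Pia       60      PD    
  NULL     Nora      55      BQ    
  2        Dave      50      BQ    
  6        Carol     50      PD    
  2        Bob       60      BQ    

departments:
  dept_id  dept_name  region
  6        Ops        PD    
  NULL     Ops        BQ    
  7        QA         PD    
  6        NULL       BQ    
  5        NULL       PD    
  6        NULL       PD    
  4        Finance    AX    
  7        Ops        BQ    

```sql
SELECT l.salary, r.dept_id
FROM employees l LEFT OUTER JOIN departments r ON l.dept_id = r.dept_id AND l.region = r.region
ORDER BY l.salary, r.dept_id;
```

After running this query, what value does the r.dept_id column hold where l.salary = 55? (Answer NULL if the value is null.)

LEFT JOIN keeps every row from `employees`; unmatched rows get NULL for `departments`'s columns.
Matching on l.dept_id = r.dept_id AND l.region = r.region. A NULL in a compared column never satisfies the condition.
- dept_id=2, region=AX: no r row matches, row kept with r columns NULL.
- dept_id=6, region=PD: 2 matching r row(s), so 2 row(s) emitted.
- dept_id=6, region=PD: 2 matching r row(s), so 2 row(s) emitted.
- dept_id=NULL, region=BQ: no r row matches, row kept with r columns NULL.
- dept_id=2, region=BQ: no r row matches, row kept with r columns NULL.
- dept_id=6, region=PD: 2 matching r row(s), so 2 row(s) emitted.
- dept_id=2, region=BQ: no r row matches, row kept with r columns NULL.

NULL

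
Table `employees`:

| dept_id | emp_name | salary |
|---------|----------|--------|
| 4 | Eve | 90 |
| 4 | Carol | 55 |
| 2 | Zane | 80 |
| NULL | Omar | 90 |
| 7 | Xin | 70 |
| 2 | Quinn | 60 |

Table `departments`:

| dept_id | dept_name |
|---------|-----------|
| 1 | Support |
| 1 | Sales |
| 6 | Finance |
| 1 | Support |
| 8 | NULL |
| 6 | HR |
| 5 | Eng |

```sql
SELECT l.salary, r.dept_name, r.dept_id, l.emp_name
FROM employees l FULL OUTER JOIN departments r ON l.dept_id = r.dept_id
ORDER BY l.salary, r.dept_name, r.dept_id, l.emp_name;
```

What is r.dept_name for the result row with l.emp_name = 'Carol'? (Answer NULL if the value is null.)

NULL

FULL OUTER JOIN keeps every row from both sides; unmatched rows get NULL for the other side's columns.
Matching on l.dept_id = r.dept_id. A NULL in a compared column never satisfies the condition.
- l[0] dept_id=4 → no match; kept with NULLs on the r side.
- l[1] dept_id=4 → no match; kept with NULLs on the r side.
- l[2] dept_id=2 → no match; kept with NULLs on the r side.
- l[3] dept_id=NULL → no match; kept with NULLs on the r side.
- l[4] dept_id=7 → no match; kept with NULLs on the r side.
- l[5] dept_id=2 → no match; kept with NULLs on the r side.
- 7 row(s) from r found no l partner → padded with NULL.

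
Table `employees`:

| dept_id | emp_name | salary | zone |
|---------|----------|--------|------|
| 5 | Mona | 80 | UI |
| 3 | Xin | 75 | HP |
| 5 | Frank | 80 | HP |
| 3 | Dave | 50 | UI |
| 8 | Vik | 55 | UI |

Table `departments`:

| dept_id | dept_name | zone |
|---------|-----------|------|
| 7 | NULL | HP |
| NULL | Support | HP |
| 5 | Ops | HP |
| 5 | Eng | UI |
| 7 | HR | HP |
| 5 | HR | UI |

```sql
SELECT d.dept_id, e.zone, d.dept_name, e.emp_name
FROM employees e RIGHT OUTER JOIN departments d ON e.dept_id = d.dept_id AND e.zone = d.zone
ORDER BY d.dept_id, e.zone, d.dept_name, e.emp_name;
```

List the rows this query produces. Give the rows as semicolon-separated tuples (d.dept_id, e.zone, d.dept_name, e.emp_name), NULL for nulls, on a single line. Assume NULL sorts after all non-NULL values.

RIGHT JOIN keeps every row from `departments`; unmatched rows get NULL for `employees`'s columns.
Matching on e.dept_id = d.dept_id AND e.zone = d.zone. A NULL in a compared column never satisfies the condition.
- e row (dept_id=5, zone=UI): matches 2 d row(s) → 2 output row(s).
- e row (dept_id=3, zone=HP): no match.
- e row (dept_id=5, zone=HP): matches 1 d row(s) → 1 output row(s).
- e row (dept_id=3, zone=UI): no match.
- e row (dept_id=8, zone=UI): no match.
- 3 row(s) from d found no e partner → padded with NULL.
After projecting and ordering:
d.dept_id | e.zone | d.dept_name | e.emp_name
5 | HP | Ops | Frank
5 | UI | Eng | Mona
5 | UI | HR | Mona
7 | NULL | HR | NULL
7 | NULL | NULL | NULL
NULL | NULL | Support | NULL

(5, HP, Ops, Frank); (5, UI, Eng, Mona); (5, UI, HR, Mona); (7, NULL, HR, NULL); (7, NULL, NULL, NULL); (NULL, NULL, Support, NULL)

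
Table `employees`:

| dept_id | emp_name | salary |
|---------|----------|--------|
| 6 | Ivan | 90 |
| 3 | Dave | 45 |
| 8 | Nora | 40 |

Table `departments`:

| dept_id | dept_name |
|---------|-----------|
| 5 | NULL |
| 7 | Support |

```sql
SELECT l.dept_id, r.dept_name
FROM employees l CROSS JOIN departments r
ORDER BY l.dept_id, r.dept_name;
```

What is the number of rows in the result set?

CROSS JOIN pairs every row of `employees` with every row of `departments`: 3 × 2 = 6 rows.

6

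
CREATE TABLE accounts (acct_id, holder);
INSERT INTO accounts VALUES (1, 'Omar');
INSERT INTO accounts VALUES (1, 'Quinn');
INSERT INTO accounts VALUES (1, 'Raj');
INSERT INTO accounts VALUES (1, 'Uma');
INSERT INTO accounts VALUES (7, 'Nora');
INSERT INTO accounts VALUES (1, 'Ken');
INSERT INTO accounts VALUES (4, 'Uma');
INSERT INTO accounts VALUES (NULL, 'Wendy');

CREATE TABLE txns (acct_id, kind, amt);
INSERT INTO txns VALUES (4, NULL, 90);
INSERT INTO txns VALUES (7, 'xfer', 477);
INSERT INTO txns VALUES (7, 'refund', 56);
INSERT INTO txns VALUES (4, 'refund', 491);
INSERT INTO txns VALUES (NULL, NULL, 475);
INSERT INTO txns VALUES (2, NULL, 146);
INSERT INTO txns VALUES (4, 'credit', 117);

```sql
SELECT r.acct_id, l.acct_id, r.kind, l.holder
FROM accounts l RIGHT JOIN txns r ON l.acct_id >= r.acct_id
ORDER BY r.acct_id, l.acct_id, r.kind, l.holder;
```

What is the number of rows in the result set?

RIGHT JOIN keeps every row from `txns`; unmatched rows get NULL for `accounts`'s columns.
Matching on l.acct_id >= r.acct_id. A NULL in a compared column never satisfies the condition.
Matched pairs: 10; unmatched r rows kept: 1.
Total: 10 matched + 1 padded = 11 rows.

11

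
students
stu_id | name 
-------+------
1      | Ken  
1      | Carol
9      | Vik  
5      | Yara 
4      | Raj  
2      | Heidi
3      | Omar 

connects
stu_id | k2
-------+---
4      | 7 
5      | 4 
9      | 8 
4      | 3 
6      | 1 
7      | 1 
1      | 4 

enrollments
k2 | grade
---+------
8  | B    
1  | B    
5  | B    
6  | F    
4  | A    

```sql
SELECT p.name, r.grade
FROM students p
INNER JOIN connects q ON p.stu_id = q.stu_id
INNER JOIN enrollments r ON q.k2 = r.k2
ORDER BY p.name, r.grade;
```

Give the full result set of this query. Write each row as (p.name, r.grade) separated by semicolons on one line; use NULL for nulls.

(Carol, A); (Ken, A); (Vik, B); (Yara, A)

Joins associate left-to-right: students INNER JOIN connects on stu_id gives 6 intermediate row(s).
Then INNER JOIN `enrollments r` on k2: keep only rows whose q.k2 appears in r.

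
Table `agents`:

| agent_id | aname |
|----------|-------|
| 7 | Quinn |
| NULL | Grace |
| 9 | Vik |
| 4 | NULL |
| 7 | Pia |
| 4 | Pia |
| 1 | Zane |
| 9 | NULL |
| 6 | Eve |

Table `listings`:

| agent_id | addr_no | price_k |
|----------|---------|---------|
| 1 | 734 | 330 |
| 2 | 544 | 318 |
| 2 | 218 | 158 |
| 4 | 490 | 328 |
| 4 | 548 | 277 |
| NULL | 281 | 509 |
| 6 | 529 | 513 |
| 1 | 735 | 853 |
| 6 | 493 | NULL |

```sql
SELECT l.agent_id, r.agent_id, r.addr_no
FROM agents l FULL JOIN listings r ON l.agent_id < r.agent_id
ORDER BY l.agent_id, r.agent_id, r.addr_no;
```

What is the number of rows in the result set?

19

FULL OUTER JOIN keeps every row from both sides; unmatched rows get NULL for the other side's columns.
Matching on l.agent_id < r.agent_id. A NULL in a compared column never satisfies the condition.
Matched pairs: 10; unmatched l rows kept: 6; unmatched r rows kept: 3.
Total: 10 matched + 9 padded = 19 rows.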